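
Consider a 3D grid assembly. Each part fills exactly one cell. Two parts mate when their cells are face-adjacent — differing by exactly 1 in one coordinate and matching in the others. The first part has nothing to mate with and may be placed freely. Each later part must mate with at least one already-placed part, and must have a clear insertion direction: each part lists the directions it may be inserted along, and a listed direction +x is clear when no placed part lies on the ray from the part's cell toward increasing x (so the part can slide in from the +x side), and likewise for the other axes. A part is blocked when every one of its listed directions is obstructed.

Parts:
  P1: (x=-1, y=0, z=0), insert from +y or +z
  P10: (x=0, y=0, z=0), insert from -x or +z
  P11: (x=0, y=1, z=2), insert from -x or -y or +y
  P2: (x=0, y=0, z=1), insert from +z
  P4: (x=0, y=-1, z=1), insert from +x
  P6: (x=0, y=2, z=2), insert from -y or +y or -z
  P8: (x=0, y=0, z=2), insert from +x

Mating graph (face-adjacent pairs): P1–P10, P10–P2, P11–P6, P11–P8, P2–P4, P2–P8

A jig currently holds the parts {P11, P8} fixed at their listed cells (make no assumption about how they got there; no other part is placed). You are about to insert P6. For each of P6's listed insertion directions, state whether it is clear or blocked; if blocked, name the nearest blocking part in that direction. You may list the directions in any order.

+y: clear; -y: blocked by P11; -z: clear

-y: nearest on ray is P11@(0, 1, 2) ⇒ blocked
+y: ray from P6(0, 2, 2) has no placed part ⇒ clear
-z: ray from P6(0, 2, 2) has no placed part ⇒ clear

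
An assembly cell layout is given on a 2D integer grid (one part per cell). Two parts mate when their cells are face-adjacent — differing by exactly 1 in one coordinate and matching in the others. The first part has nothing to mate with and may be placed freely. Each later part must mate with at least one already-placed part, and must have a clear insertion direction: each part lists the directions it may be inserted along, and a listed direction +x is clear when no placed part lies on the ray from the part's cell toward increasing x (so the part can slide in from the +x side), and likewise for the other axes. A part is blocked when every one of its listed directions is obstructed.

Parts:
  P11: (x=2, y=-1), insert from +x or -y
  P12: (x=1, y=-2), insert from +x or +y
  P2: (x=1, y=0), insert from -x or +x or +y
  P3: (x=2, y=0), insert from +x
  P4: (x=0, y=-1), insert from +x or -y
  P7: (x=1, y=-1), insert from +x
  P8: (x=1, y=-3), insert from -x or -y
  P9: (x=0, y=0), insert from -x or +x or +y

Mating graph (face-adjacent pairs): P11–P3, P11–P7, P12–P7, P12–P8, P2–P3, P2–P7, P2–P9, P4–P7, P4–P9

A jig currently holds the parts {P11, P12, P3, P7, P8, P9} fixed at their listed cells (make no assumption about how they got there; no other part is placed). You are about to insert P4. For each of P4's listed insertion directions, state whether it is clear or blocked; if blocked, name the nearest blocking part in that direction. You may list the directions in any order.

+x: nearest on ray is P7@(1, -1) ⇒ blocked
-y: ray from P4(0, -1) has no placed part ⇒ clear

+x: blocked by P7; -y: clear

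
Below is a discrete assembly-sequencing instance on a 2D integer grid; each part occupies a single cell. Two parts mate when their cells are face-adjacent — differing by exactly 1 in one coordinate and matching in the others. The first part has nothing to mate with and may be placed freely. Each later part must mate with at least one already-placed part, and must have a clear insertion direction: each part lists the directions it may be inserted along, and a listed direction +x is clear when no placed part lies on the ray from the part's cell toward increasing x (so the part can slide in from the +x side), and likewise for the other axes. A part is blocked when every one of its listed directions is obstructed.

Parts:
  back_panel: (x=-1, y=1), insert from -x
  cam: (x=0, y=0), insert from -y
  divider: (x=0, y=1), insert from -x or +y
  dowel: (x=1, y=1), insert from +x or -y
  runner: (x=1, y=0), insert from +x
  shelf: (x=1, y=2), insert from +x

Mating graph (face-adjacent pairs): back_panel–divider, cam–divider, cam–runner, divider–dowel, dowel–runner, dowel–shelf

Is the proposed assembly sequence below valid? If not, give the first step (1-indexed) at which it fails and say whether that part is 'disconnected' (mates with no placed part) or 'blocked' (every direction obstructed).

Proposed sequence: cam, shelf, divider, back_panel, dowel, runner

Invalid at step 2 (disconnected)

1. cam@(0, 0) [-y clear] — {cam}
2. shelf@(1, 2) — no placed neighbour ⇒ disconnected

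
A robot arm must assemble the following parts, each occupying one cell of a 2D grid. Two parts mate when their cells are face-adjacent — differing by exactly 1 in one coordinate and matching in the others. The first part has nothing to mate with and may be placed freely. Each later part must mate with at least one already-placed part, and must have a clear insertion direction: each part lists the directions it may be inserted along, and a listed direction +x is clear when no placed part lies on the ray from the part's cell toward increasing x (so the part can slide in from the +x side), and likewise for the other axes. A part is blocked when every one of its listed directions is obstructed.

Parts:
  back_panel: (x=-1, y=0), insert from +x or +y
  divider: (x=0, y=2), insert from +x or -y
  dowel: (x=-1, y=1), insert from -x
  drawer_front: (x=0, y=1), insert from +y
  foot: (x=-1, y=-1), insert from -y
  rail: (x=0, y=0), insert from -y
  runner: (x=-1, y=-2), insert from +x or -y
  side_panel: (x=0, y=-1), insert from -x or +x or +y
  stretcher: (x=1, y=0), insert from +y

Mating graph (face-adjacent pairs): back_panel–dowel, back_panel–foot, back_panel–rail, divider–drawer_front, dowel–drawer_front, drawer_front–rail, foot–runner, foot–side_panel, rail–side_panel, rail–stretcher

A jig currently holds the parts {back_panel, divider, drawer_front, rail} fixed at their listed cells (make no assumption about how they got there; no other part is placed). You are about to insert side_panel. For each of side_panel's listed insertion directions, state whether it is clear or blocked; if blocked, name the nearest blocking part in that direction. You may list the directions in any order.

+x: clear; +y: blocked by rail; -x: clear

-x: ray from side_panel(0, -1) has no placed part ⇒ clear
+x: ray from side_panel(0, -1) has no placed part ⇒ clear
+y: nearest on ray is rail@(0, 0) ⇒ blocked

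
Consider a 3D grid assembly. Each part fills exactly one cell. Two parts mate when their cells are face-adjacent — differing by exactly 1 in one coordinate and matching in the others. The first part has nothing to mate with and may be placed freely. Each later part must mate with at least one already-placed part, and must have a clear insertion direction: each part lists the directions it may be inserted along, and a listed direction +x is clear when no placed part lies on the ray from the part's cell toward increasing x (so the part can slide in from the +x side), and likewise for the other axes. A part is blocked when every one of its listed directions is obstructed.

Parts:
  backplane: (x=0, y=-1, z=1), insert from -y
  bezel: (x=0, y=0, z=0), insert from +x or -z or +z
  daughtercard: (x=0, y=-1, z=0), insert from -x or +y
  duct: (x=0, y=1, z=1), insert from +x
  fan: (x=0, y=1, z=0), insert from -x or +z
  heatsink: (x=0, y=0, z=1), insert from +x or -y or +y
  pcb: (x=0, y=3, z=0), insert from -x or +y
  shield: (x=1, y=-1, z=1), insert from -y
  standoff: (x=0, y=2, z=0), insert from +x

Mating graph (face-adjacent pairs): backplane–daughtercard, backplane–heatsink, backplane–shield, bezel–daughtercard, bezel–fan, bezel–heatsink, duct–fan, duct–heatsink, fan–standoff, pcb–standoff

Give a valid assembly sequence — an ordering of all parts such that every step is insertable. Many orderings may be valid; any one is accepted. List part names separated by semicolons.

standoff; pcb; fan; duct; heatsink; backplane; shield; daughtercard; bezel

1. standoff@(0, 2, 0) [+x clear] — {standoff}
2. pcb@(0, 3, 0) [-x clear] — {pcb, standoff}
3. fan@(0, 1, 0) [-x clear] — {fan, pcb, standoff}
4. duct@(0, 1, 1) [+x clear] — {duct, fan, pcb, standoff}
5. heatsink@(0, 0, 1) [+x clear] — {duct, fan, heatsink, pcb, standoff}
6. backplane@(0, -1, 1) [-y clear] — {backplane, duct, fan, heatsink, pcb, standoff}
7. shield@(1, -1, 1) [-y clear] — {backplane, duct, fan, heatsink, pcb, shield, standoff}
8. daughtercard@(0, -1, 0) [-x clear] — {backplane, daughtercard, duct, fan, heatsink, pcb, shield, standoff}
9. bezel@(0, 0, 0) [+x clear] — {backplane, bezel, daughtercard, duct, fan, heatsink, pcb, shield, standoff}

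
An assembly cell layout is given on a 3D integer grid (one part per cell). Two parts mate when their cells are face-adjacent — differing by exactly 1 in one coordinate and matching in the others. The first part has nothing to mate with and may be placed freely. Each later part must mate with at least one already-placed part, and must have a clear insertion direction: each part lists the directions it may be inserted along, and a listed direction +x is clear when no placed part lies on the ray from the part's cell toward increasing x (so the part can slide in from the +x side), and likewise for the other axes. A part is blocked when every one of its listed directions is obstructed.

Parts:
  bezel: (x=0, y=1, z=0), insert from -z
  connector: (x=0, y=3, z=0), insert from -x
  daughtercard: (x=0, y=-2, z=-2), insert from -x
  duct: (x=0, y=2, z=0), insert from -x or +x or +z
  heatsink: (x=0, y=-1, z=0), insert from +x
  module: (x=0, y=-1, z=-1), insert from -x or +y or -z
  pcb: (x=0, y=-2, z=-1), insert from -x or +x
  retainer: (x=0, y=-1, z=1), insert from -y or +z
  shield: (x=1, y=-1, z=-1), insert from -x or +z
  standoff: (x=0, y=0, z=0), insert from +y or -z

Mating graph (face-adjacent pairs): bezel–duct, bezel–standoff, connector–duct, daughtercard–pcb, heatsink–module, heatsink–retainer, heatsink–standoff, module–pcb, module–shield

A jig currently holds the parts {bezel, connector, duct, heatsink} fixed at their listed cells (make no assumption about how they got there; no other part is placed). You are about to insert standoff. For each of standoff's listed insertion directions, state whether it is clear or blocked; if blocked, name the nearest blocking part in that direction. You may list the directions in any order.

+y: nearest on ray is bezel@(0, 1, 0) ⇒ blocked
-z: ray from standoff(0, 0, 0) has no placed part ⇒ clear

+y: blocked by bezel; -z: clear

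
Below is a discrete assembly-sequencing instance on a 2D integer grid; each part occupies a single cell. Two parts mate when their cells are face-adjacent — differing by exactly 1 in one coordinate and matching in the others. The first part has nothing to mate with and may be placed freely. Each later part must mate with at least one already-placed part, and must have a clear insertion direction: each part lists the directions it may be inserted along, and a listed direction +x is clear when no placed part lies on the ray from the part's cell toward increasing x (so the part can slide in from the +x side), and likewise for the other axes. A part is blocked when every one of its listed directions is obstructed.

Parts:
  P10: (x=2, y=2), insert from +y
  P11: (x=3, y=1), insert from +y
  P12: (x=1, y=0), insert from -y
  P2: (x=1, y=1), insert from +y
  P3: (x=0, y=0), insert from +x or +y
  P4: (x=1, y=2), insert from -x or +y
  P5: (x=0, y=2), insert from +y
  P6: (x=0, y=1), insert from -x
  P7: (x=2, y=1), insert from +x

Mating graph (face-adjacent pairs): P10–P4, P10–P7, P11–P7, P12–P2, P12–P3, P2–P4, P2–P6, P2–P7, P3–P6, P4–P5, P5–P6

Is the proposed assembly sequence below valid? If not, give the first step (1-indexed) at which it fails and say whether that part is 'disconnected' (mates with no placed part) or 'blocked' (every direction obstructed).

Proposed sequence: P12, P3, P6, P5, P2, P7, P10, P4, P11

1. P12@(1, 0) [-y clear] — {P12}
2. P3@(0, 0) [+y clear] — {P12, P3}
3. P6@(0, 1) [-x clear] — {P12, P3, P6}
4. P5@(0, 2) [+y clear] — {P12, P3, P5, P6}
5. P2@(1, 1) [+y clear] — {P12, P2, P3, P5, P6}
6. P7@(2, 1) [+x clear] — {P12, P2, P3, P5, P6, P7}
7. P10@(2, 2) [+y clear] — {P10, P12, P2, P3, P5, P6, P7}
8. P4@(1, 2) [+y clear] — {P10, P12, P2, P3, P4, P5, P6, P7}
9. P11@(3, 1) [+y clear] — {P10, P11, P12, P2, P3, P4, P5, P6, P7}

Valid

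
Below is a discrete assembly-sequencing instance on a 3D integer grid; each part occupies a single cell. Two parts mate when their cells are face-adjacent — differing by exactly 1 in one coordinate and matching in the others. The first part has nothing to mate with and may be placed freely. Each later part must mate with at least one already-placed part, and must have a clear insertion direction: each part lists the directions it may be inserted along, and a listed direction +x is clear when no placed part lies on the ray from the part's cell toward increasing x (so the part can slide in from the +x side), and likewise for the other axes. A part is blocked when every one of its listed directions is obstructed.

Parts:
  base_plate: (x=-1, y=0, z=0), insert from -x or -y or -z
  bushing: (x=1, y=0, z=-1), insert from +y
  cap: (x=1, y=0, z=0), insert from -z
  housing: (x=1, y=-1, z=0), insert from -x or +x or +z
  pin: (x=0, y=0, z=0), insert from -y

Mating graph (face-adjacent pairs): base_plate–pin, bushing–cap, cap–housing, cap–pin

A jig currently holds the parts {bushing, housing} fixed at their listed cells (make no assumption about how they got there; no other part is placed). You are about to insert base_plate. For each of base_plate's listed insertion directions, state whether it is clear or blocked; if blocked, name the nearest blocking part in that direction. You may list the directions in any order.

-x: ray from base_plate(-1, 0, 0) has no placed part ⇒ clear
-y: ray from base_plate(-1, 0, 0) has no placed part ⇒ clear
-z: ray from base_plate(-1, 0, 0) has no placed part ⇒ clear

-x: clear; -y: clear; -z: clear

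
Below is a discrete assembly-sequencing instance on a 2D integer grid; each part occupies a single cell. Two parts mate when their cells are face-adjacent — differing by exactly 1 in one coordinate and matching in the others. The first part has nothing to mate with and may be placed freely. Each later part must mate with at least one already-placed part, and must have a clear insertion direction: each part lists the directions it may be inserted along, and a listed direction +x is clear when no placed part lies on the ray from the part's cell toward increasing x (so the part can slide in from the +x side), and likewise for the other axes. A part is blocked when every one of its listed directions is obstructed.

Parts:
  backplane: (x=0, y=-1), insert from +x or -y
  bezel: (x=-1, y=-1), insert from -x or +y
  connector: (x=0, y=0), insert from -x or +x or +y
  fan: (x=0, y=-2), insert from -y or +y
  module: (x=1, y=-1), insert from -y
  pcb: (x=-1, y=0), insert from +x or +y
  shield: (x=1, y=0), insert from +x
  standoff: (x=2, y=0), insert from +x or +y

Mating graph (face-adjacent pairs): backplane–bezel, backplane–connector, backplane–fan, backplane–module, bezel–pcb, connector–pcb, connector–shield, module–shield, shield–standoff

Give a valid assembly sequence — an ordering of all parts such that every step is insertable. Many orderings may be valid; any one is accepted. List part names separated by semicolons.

1. pcb@(-1, 0) [+x clear] — {pcb}
2. bezel@(-1, -1) [-x clear] — {bezel, pcb}
3. backplane@(0, -1) [+x clear] — {backplane, bezel, pcb}
4. module@(1, -1) [-y clear] — {backplane, bezel, module, pcb}
5. shield@(1, 0) [+x clear] — {backplane, bezel, module, pcb, shield}
6. standoff@(2, 0) [+x clear] — {backplane, bezel, module, pcb, shield, standoff}
7. fan@(0, -2) [-y clear] — {backplane, bezel, fan, module, pcb, shield, standoff}
8. connector@(0, 0) [+y clear] — {backplane, bezel, connector, fan, module, pcb, shield, standoff}

pcb; bezel; backplane; module; shield; standoff; fan; connector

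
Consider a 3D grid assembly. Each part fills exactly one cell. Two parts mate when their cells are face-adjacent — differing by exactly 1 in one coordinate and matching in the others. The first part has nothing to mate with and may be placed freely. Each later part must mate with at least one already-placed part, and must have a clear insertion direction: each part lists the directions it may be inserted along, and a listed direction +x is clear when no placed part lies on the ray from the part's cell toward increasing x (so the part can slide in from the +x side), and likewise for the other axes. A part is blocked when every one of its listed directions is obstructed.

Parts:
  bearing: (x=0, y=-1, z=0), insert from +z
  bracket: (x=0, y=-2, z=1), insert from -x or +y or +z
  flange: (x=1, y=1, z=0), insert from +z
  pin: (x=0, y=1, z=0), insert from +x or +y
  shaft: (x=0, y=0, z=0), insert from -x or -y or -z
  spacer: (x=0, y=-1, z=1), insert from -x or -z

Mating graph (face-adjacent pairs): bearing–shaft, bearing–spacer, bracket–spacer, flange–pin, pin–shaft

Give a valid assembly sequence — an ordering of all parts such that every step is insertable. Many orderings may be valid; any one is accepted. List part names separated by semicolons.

flange; pin; shaft; bearing; spacer; bracket

1. flange@(1, 1, 0) [+z clear] — {flange}
2. pin@(0, 1, 0) [+y clear] — {flange, pin}
3. shaft@(0, 0, 0) [-x clear] — {flange, pin, shaft}
4. bearing@(0, -1, 0) [+z clear] — {bearing, flange, pin, shaft}
5. spacer@(0, -1, 1) [-x clear] — {bearing, flange, pin, shaft, spacer}
6. bracket@(0, -2, 1) [-x clear] — {bearing, bracket, flange, pin, shaft, spacer}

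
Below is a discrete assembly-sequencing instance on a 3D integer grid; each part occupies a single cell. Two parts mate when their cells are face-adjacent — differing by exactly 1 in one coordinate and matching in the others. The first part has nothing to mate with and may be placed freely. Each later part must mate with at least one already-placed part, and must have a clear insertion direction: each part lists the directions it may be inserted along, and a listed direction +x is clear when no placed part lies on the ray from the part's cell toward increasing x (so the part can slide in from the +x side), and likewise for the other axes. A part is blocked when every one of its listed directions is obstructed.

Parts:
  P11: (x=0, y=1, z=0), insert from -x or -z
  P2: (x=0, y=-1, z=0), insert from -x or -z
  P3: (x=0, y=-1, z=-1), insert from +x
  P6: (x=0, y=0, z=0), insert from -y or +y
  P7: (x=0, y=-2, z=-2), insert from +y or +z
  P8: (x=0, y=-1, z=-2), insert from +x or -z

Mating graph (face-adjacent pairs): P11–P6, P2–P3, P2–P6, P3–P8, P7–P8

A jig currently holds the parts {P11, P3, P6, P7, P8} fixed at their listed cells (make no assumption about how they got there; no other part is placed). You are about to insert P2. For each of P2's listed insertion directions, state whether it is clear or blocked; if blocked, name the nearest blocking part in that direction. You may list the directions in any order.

-x: clear; -z: blocked by P3

-x: ray from P2(0, -1, 0) has no placed part ⇒ clear
-z: nearest on ray is P3@(0, -1, -1) ⇒ blocked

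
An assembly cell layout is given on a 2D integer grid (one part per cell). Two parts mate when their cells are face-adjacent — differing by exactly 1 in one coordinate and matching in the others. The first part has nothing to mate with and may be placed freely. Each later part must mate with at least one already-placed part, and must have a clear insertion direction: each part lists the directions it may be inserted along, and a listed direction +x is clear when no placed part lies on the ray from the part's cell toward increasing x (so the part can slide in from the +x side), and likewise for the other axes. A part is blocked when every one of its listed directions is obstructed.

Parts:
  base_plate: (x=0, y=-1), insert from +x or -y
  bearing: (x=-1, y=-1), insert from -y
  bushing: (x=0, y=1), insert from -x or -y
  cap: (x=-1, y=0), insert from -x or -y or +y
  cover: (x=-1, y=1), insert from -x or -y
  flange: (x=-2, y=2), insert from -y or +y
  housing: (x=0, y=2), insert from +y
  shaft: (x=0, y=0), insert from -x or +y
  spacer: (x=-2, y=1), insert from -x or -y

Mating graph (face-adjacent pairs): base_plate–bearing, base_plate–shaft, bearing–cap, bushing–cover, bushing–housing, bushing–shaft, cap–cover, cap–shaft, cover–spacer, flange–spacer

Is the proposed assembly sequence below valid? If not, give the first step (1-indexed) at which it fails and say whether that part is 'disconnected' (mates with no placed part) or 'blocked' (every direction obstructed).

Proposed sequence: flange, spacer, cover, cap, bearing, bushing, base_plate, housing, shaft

1. flange@(-2, 2) [-y clear] — {flange}
2. spacer@(-2, 1) [-x clear] — {flange, spacer}
3. cover@(-1, 1) [-y clear] — {cover, flange, spacer}
4. cap@(-1, 0) [-x clear] — {cap, cover, flange, spacer}
5. bearing@(-1, -1) [-y clear] — {bearing, cap, cover, flange, spacer}
6. bushing@(0, 1) [-y clear] — {bearing, bushing, cap, cover, flange, spacer}
7. base_plate@(0, -1) [+x clear] — {base_plate, bearing, bushing, cap, cover, flange, spacer}
8. housing@(0, 2) [+y clear] — {base_plate, bearing, bushing, cap, cover, flange, housing, spacer}
9. shaft@(0, 0) — -x/+y all obstructed ⇒ blocked

Invalid at step 9 (blocked)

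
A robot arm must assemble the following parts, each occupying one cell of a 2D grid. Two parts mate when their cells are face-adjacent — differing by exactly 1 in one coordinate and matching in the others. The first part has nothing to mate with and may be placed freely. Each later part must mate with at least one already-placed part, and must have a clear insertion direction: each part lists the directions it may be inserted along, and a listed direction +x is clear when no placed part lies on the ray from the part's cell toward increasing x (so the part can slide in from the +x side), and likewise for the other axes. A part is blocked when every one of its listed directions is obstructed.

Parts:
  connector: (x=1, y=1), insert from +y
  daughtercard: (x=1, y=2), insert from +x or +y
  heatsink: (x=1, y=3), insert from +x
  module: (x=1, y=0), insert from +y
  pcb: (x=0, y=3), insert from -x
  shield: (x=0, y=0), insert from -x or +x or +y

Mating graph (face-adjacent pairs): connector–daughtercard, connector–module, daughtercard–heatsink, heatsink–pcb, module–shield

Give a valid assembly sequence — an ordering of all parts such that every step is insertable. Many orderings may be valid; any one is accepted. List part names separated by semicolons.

module; shield; connector; daughtercard; heatsink; pcb

1. module@(1, 0) [+y clear] — {module}
2. shield@(0, 0) [-x clear] — {module, shield}
3. connector@(1, 1) [+y clear] — {connector, module, shield}
4. daughtercard@(1, 2) [+x clear] — {connector, daughtercard, module, shield}
5. heatsink@(1, 3) [+x clear] — {connector, daughtercard, heatsink, module, shield}
6. pcb@(0, 3) [-x clear] — {connector, daughtercard, heatsink, module, pcb, shield}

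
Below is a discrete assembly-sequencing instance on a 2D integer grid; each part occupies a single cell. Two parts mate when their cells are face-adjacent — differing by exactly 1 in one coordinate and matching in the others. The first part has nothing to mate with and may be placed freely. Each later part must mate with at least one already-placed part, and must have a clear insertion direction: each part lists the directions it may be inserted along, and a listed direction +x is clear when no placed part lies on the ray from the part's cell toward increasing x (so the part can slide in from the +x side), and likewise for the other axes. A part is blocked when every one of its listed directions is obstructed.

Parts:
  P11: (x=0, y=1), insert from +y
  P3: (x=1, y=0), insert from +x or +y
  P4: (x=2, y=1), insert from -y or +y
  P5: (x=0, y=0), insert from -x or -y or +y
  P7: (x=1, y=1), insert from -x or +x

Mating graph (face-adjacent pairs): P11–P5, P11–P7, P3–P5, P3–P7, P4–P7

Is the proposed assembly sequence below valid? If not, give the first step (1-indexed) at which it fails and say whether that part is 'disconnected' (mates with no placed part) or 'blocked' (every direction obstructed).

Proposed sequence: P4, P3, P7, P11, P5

1. P4@(2, 1) [-y clear] — {P4}
2. P3@(1, 0) — no placed neighbour ⇒ disconnected

Invalid at step 2 (disconnected)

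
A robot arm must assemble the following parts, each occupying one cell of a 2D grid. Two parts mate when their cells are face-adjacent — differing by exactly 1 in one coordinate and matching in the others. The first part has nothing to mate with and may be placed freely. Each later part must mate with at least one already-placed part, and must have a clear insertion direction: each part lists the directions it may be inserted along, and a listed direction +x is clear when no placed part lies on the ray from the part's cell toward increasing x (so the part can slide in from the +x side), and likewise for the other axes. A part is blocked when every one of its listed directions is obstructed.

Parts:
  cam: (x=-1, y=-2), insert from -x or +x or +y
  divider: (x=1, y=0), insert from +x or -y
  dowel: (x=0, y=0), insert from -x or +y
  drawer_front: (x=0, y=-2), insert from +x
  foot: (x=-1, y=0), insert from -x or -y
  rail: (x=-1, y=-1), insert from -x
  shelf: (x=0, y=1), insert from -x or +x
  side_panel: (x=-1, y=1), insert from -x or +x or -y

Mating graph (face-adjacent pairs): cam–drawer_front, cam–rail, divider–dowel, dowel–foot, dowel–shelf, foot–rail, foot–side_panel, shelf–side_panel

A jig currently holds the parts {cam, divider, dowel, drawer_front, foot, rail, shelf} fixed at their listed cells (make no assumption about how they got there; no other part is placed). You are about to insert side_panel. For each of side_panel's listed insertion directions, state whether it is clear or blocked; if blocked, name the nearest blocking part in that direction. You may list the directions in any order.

-x: ray from side_panel(-1, 1) has no placed part ⇒ clear
+x: nearest on ray is shelf@(0, 1) ⇒ blocked
-y: nearest on ray is foot@(-1, 0) ⇒ blocked

+x: blocked by shelf; -x: clear; -y: blocked by foot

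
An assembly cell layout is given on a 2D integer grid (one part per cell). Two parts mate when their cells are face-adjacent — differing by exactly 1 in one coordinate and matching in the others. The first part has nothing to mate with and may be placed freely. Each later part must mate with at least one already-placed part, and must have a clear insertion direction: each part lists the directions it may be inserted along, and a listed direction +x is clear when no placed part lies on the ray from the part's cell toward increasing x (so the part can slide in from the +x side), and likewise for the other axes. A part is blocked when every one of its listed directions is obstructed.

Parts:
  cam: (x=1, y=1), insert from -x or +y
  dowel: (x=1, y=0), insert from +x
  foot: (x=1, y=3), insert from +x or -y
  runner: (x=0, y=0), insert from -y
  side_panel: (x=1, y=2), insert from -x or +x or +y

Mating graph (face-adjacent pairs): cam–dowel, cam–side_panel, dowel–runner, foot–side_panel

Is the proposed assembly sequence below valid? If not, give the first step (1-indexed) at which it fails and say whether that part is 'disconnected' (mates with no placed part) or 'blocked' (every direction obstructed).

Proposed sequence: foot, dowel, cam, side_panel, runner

Invalid at step 2 (disconnected)

1. foot@(1, 3) [+x clear] — {foot}
2. dowel@(1, 0) — no placed neighbour ⇒ disconnected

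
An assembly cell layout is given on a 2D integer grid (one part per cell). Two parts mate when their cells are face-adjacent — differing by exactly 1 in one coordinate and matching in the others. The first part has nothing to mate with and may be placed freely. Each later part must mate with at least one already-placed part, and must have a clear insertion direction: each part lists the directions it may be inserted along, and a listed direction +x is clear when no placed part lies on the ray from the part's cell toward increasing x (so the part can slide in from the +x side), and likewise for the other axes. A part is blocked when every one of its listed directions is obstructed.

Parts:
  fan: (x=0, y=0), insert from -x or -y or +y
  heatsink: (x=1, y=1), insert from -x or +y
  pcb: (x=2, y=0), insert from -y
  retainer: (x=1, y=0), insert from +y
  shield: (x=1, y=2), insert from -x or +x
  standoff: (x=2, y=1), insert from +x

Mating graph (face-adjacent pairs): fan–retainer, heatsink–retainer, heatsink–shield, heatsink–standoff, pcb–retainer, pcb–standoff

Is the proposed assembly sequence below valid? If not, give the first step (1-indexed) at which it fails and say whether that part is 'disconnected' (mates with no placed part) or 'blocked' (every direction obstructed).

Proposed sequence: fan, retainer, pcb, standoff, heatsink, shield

1. fan@(0, 0) [-x clear] — {fan}
2. retainer@(1, 0) [+y clear] — {fan, retainer}
3. pcb@(2, 0) [-y clear] — {fan, pcb, retainer}
4. standoff@(2, 1) [+x clear] — {fan, pcb, retainer, standoff}
5. heatsink@(1, 1) [-x clear] — {fan, heatsink, pcb, retainer, standoff}
6. shield@(1, 2) [-x clear] — {fan, heatsink, pcb, retainer, shield, standoff}

Valid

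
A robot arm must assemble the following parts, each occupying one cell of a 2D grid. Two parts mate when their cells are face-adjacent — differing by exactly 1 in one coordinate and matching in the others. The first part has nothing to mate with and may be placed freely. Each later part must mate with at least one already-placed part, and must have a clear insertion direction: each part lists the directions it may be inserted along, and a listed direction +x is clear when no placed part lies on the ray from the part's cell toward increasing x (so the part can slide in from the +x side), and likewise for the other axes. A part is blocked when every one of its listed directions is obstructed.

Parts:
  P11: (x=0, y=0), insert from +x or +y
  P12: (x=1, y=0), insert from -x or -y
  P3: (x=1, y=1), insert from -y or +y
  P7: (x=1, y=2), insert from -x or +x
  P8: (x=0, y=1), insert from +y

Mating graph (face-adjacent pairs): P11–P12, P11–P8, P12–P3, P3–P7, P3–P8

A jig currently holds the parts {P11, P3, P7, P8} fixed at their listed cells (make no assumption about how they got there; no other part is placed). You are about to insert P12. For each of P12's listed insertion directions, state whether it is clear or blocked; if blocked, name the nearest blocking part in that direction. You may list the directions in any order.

-x: nearest on ray is P11@(0, 0) ⇒ blocked
-y: ray from P12(1, 0) has no placed part ⇒ clear

-x: blocked by P11; -y: clear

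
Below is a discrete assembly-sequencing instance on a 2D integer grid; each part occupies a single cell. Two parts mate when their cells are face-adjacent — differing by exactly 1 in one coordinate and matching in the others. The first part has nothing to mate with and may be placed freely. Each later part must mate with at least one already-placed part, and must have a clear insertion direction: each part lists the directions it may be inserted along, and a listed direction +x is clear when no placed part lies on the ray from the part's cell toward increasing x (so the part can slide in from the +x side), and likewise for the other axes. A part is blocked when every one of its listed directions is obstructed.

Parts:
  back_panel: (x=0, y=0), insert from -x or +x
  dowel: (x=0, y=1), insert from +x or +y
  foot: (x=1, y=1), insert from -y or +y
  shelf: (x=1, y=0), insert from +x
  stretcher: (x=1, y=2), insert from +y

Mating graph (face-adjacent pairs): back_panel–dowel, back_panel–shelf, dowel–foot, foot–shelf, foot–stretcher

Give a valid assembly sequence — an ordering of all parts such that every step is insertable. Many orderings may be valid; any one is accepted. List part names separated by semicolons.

1. dowel@(0, 1) [+x clear] — {dowel}
2. foot@(1, 1) [-y clear] — {dowel, foot}
3. shelf@(1, 0) [+x clear] — {dowel, foot, shelf}
4. back_panel@(0, 0) [-x clear] — {back_panel, dowel, foot, shelf}
5. stretcher@(1, 2) [+y clear] — {back_panel, dowel, foot, shelf, stretcher}

dowel; foot; shelf; back_panel; stretcher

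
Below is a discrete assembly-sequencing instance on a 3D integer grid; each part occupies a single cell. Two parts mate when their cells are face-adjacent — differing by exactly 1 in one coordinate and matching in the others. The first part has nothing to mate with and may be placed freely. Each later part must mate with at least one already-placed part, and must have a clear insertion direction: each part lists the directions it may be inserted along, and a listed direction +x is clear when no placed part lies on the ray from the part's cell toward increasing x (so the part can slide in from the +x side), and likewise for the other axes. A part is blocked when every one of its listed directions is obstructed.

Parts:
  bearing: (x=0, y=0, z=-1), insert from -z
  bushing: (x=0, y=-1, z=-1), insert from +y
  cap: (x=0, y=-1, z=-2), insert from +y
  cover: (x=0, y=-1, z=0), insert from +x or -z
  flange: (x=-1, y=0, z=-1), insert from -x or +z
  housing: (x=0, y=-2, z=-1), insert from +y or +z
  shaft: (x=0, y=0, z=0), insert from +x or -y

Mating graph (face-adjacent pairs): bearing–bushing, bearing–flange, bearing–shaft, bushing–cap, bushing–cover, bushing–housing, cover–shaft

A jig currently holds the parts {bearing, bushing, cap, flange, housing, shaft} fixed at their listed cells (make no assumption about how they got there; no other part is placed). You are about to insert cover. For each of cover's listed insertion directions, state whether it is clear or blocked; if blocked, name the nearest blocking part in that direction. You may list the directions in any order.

+x: clear; -z: blocked by bushing

+x: ray from cover(0, -1, 0) has no placed part ⇒ clear
-z: nearest on ray is bushing@(0, -1, -1) ⇒ blocked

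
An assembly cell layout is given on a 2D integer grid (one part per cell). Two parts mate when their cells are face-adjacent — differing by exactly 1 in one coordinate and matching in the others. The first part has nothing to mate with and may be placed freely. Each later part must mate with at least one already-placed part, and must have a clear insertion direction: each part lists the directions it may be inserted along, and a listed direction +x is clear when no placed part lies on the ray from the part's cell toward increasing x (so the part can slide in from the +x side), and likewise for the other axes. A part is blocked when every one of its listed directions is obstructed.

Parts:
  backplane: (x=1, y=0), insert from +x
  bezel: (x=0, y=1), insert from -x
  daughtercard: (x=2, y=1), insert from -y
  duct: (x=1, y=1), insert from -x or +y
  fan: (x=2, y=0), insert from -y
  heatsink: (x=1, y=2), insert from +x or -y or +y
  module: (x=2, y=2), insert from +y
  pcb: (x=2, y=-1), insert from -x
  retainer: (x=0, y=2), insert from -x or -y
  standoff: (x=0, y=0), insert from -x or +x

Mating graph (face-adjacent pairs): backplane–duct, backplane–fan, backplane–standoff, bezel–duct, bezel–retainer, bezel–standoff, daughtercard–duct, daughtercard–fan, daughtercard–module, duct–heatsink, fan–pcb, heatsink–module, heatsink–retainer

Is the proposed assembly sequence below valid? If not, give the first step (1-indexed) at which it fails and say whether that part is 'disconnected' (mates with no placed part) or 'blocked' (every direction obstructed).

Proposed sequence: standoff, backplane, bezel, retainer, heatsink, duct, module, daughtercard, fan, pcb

Invalid at step 6 (blocked)

1. standoff@(0, 0) [-x clear] — {standoff}
2. backplane@(1, 0) [+x clear] — {backplane, standoff}
3. bezel@(0, 1) [-x clear] — {backplane, bezel, standoff}
4. retainer@(0, 2) [-x clear] — {backplane, bezel, retainer, standoff}
5. heatsink@(1, 2) [+x clear] — {backplane, bezel, heatsink, retainer, standoff}
6. duct@(1, 1) — -x/+y all obstructed ⇒ blocked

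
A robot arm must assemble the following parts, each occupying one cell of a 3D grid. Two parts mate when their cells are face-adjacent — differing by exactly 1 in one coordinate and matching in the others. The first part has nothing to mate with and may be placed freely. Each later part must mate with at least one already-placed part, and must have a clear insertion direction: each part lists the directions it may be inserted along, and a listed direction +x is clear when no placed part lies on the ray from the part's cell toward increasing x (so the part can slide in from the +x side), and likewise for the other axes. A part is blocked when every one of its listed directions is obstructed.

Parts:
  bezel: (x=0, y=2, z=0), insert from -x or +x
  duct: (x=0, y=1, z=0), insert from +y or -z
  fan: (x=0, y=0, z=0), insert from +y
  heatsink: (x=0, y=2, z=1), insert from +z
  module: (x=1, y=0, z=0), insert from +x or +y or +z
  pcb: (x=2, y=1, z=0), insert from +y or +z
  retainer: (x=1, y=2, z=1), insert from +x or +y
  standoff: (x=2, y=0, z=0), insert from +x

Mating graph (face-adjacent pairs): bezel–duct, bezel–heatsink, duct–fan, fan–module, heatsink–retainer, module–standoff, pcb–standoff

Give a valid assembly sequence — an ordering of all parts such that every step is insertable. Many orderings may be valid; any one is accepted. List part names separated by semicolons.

pcb; standoff; module; fan; duct; bezel; heatsink; retainer

1. pcb@(2, 1, 0) [+y clear] — {pcb}
2. standoff@(2, 0, 0) [+x clear] — {pcb, standoff}
3. module@(1, 0, 0) [+y clear] — {module, pcb, standoff}
4. fan@(0, 0, 0) [+y clear] — {fan, module, pcb, standoff}
5. duct@(0, 1, 0) [+y clear] — {duct, fan, module, pcb, standoff}
6. bezel@(0, 2, 0) [-x clear] — {bezel, duct, fan, module, pcb, standoff}
7. heatsink@(0, 2, 1) [+z clear] — {bezel, duct, fan, heatsink, module, pcb, standoff}
8. retainer@(1, 2, 1) [+x clear] — {bezel, duct, fan, heatsink, module, pcb, retainer, standoff}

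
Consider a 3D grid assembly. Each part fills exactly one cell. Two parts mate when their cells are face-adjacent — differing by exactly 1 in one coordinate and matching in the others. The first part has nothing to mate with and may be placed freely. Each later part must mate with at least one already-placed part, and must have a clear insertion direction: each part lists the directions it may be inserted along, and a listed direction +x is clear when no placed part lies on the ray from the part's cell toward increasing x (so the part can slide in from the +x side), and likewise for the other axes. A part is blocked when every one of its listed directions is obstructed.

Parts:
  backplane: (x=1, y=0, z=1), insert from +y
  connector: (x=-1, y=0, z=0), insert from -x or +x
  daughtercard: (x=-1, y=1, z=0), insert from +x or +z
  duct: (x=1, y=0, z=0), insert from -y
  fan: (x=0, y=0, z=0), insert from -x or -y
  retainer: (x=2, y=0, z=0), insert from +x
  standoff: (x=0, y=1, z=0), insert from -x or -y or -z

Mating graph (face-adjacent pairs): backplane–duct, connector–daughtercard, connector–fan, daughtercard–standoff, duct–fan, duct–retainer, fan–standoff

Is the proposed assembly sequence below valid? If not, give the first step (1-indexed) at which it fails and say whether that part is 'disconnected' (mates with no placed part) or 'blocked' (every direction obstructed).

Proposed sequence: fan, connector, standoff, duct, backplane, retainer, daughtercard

1. fan@(0, 0, 0) [-x clear] — {fan}
2. connector@(-1, 0, 0) [-x clear] — {connector, fan}
3. standoff@(0, 1, 0) [-x clear] — {connector, fan, standoff}
4. duct@(1, 0, 0) [-y clear] — {connector, duct, fan, standoff}
5. backplane@(1, 0, 1) [+y clear] — {backplane, connector, duct, fan, standoff}
6. retainer@(2, 0, 0) [+x clear] — {backplane, connector, duct, fan, retainer, standoff}
7. daughtercard@(-1, 1, 0) [+z clear] — {backplane, connector, daughtercard, duct, fan, retainer, standoff}

Valid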